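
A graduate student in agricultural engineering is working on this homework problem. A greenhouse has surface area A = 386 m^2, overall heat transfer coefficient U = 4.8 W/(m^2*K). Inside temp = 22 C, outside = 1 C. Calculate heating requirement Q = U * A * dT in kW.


dT = 22 - (1) = 21 K
Q = U * A * dT
  = 4.8 * 386 * 21
  = 38908.80 W = 38.91 kW


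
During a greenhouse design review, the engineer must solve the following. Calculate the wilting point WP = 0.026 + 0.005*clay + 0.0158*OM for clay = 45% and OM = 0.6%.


WP = 0.026 + 0.005*45 + 0.0158*0.6
   = 0.026 + 0.2250 + 0.0095
   = 0.2605


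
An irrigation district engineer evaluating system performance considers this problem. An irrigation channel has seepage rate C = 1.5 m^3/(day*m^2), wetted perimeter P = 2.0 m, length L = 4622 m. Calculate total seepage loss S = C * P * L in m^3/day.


S = C * P * L
  = 1.5 * 2.0 * 4622
  = 13866 m^3/day


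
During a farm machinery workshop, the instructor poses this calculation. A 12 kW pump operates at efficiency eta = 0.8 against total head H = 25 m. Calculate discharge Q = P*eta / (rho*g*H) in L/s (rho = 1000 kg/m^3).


Q = (P * 1000 * eta) / (rho * g * H)
  = (12 * 1000 * 0.8) / (1000 * 9.81 * 25)
  = 9600 / 245250
  = 0.03914 m^3/s = 39.14 L/s


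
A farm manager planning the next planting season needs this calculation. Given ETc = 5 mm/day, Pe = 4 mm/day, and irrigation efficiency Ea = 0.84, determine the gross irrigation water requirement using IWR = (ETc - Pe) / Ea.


IWR = (ETc - Pe) / Ea
    = (5 - 4) / 0.84
    = 1 / 0.84
    = 1.19 mm/day


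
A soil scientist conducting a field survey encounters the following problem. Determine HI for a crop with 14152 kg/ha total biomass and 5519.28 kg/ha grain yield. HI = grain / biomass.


HI = grain_yield / biomass
   = 5519.28 / 14152
   = 0.39


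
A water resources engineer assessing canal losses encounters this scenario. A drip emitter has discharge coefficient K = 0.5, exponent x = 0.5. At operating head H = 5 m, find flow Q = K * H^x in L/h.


Q = K * H^x
  = 0.5 * 5^0.5
  = 0.5 * 2.2361
  = 1.12 L/h


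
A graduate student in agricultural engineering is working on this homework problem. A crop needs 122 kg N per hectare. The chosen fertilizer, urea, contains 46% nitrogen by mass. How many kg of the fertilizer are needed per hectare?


Rate = N_required / (N_content / 100)
     = 122 / (46 / 100)
     = 122 / 0.46
     = 265.22 kg/ha


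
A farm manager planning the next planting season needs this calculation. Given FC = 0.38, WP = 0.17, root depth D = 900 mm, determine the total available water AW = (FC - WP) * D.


AW = (FC - WP) * D
   = (0.38 - 0.17) * 900
   = 0.21 * 900
   = 189 mm


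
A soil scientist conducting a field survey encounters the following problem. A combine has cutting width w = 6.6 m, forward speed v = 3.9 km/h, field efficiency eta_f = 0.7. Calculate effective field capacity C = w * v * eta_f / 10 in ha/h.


C = w * v * eta_f / 10
  = 6.6 * 3.9 * 0.7 / 10
  = 18.02 / 10
  = 1.80 ha/h


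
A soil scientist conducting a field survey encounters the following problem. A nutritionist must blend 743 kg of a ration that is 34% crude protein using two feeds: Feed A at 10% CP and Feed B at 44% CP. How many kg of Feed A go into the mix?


parts_A = CP_b - target = 44 - 34 = 10
parts_B = target - CP_a = 34 - 10 = 24
total_parts = 10 + 24 = 34
Feed A = 743 * 10 / 34 = 218.53 kg
Feed B = 743 * 24 / 34 = 524.47 kg

218.53 kg


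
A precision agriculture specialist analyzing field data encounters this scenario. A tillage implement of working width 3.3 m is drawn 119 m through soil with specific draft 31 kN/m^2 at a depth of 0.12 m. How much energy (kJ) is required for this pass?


E = k * d * w * L
  = 31 * 0.12 * 3.3 * 119
  = 1460.84 kJ


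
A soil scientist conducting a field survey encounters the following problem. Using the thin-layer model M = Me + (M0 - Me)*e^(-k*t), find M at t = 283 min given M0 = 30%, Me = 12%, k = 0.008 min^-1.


M = Me + (M0 - Me) * e^(-k*t)
  = 12 + (30 - 12) * e^(-0.008*283)
  = 12 + 18 * e^(-2.264)
  = 12 + 18 * 0.10393
  = 12 + 1.8708
  = 13.87%


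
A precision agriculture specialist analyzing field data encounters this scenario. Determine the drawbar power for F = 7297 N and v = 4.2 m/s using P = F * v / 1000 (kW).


P = F * v / 1000
  = 7297 * 4.2 / 1000
  = 30647.40 / 1000
  = 30.65 kW


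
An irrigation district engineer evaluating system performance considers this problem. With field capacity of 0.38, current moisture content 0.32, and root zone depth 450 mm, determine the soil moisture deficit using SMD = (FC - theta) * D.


SMD = (FC - theta) * D
    = (0.38 - 0.32) * 450
    = 0.060 * 450
    = 27 mm


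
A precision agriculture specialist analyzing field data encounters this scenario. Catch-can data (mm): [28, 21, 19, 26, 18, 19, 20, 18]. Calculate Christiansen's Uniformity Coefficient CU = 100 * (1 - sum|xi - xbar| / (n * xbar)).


xbar = 169 / 8 = 21.125
sum|xi - xbar| = 23.500
CU = 100 * (1 - 23.500 / (8 * 21.125))
   = 100 * (1 - 0.1391)
   = 86.09%


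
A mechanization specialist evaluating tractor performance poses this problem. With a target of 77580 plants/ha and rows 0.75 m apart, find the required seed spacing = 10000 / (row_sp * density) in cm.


spacing = 10000 / (row_sp * density)
        = 10000 / (0.75 * 77580)
        = 10000 / 58185
        = 0.17187 m = 17.19 cm


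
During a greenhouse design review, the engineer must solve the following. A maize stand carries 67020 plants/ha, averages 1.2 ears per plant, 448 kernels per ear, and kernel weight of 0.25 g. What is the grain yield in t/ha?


Y = density * ears * kernels * kw
  = 67020 * 1.2 * 448 * 0.25 g/ha
  = 9007488 g/ha
  = 9007.49 kg/ha = 9.01 t/ha


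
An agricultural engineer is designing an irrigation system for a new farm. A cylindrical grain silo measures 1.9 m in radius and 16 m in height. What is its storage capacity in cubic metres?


V = pi * r^2 * h
  = pi * 1.9^2 * 16
  = pi * 3.61 * 16
  = 181.46 m^3


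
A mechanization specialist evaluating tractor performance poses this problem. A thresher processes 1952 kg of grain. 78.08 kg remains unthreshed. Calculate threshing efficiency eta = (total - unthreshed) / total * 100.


eta = (total - unthreshed) / total * 100
    = (1952 - 78.08) / 1952 * 100
    = 1873.92 / 1952 * 100
    = 96%


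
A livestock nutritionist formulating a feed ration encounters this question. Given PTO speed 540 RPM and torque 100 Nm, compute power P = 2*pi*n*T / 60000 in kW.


P = 2*pi*n*T / 60000
  = 2*pi * 540 * 100 / 60000
  = 339292.01 / 60000
  = 5.65 kW


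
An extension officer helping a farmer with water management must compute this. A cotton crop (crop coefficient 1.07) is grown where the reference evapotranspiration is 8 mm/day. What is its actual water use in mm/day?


ETc = Kc * ET0
    = 1.07 * 8
    = 8.56 mm/day


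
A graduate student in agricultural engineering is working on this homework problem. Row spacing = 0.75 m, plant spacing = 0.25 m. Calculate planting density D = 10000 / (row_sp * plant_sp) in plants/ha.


D = 10000 / (row_sp * plant_sp)
  = 10000 / (0.75 * 0.25)
  = 10000 / 0.1875
  = 53333.33 plants/ha


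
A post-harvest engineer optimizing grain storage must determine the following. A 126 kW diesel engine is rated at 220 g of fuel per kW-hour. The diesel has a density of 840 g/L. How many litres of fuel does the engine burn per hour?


FC = P * BSFC / rho_fuel
   = 126 * 220 / 840
   = 27720 / 840
   = 33 L/h


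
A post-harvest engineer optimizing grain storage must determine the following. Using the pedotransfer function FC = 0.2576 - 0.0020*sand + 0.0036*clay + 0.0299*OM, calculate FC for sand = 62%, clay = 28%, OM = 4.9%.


FC = 0.2576 - 0.0020*62 + 0.0036*28 + 0.0299*4.9
   = 0.2576 - 0.1240 + 0.1008 + 0.1465
   = 0.3809


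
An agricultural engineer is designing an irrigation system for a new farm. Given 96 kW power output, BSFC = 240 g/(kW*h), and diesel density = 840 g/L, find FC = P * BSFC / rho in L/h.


FC = P * BSFC / rho_fuel
   = 96 * 240 / 840
   = 23040 / 840
   = 27.43 L/h


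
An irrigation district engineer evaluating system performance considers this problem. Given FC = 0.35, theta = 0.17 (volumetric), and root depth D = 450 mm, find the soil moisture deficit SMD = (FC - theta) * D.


SMD = (FC - theta) * D
    = (0.35 - 0.17) * 450
    = 0.180 * 450
    = 81 mm


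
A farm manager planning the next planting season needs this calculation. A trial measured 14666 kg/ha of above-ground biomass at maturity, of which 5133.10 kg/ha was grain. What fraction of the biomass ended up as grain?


HI = grain_yield / biomass
   = 5133.10 / 14666
   = 0.35


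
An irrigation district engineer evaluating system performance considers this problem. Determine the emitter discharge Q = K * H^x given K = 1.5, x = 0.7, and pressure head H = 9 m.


Q = K * H^x
  = 1.5 * 9^0.7
  = 1.5 * 4.6555
  = 6.98 L/h


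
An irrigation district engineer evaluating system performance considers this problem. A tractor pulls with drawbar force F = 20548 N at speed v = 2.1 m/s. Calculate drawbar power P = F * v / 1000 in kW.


P = F * v / 1000
  = 20548 * 2.1 / 1000
  = 43150.80 / 1000
  = 43.15 kW


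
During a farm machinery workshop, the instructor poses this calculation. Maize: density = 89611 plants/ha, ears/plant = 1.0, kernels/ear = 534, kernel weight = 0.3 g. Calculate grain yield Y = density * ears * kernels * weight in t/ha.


Y = density * ears * kernels * kw
  = 89611 * 1.0 * 534 * 0.3 g/ha
  = 14355682.20 g/ha
  = 14355.68 kg/ha = 14.36 t/ha


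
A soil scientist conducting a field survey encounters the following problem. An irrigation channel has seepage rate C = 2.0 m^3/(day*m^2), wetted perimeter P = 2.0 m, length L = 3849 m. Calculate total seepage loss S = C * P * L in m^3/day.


S = C * P * L
  = 2.0 * 2.0 * 3849
  = 15396 m^3/day


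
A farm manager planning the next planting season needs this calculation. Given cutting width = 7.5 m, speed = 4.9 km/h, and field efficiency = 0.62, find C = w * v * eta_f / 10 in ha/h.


C = w * v * eta_f / 10
  = 7.5 * 4.9 * 0.62 / 10
  = 22.79 / 10
  = 2.28 ha/h


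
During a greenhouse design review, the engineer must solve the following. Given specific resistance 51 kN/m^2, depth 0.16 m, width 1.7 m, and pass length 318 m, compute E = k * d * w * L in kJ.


E = k * d * w * L
  = 51 * 0.16 * 1.7 * 318
  = 4411.30 kJ


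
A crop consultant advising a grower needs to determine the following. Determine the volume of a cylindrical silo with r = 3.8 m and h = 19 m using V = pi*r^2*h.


V = pi * r^2 * h
  = pi * 3.8^2 * 19
  = pi * 14.44 * 19
  = 861.93 m^3


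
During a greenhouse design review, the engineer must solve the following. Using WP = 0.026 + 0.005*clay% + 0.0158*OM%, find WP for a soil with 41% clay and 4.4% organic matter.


WP = 0.026 + 0.005*41 + 0.0158*4.4
   = 0.026 + 0.2050 + 0.0695
   = 0.3005


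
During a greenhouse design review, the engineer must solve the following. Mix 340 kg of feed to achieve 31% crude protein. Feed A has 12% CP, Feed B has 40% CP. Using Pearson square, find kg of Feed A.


parts_A = CP_b - target = 40 - 31 = 9
parts_B = target - CP_a = 31 - 12 = 19
total_parts = 9 + 19 = 28
Feed A = 340 * 9 / 28 = 109.29 kg
Feed B = 340 * 19 / 28 = 230.71 kg

109.29 kg


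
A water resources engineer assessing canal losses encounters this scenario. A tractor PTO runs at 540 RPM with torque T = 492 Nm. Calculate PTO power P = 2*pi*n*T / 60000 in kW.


P = 2*pi*n*T / 60000
  = 2*pi * 540 * 492 / 60000
  = 1669316.67 / 60000
  = 27.82 kW


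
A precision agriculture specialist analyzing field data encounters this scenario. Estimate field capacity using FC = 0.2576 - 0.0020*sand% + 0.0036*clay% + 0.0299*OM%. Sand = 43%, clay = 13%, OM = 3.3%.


FC = 0.2576 - 0.0020*43 + 0.0036*13 + 0.0299*3.3
   = 0.2576 - 0.0860 + 0.0468 + 0.0987
   = 0.3171


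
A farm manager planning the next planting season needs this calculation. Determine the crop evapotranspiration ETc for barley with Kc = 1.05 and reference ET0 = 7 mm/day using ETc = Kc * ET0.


ETc = Kc * ET0
    = 1.05 * 7
    = 7.35 mm/day


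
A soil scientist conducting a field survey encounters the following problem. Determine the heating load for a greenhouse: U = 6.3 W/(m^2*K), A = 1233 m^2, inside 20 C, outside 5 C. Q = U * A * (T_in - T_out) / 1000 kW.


dT = 20 - (5) = 15 K
Q = U * A * dT
  = 6.3 * 1233 * 15
  = 116518.50 W = 116.52 kW


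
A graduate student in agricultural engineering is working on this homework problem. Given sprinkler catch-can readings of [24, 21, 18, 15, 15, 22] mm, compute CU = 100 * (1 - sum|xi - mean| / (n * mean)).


xbar = 115 / 6 = 19.167
sum|xi - xbar| = 19
CU = 100 * (1 - 19 / (6 * 19.167))
   = 100 * (1 - 0.1652)
   = 83.48%


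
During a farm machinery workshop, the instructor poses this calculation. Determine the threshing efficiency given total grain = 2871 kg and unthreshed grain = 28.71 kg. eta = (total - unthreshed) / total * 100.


eta = (total - unthreshed) / total * 100
    = (2871 - 28.71) / 2871 * 100
    = 2842.29 / 2871 * 100
    = 99%


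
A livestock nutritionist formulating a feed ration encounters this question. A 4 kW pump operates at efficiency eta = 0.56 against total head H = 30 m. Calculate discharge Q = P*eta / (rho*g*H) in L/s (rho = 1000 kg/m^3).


Q = (P * 1000 * eta) / (rho * g * H)
  = (4 * 1000 * 0.56) / (1000 * 9.81 * 30)
  = 2240 / 294300
  = 0.00761 m^3/s = 7.61 L/s


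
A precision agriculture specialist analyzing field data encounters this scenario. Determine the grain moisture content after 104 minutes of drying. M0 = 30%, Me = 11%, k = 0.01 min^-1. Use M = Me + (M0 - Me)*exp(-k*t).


M = Me + (M0 - Me) * e^(-k*t)
  = 11 + (30 - 11) * e^(-0.01*104)
  = 11 + 19 * e^(-1.040)
  = 11 + 19 * 0.35345
  = 11 + 6.7156
  = 17.72%


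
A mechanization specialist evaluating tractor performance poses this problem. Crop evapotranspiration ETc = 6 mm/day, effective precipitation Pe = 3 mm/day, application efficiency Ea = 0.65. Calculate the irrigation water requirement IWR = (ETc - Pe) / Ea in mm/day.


IWR = (ETc - Pe) / Ea
    = (6 - 3) / 0.65
    = 3 / 0.65
    = 4.62 mm/day


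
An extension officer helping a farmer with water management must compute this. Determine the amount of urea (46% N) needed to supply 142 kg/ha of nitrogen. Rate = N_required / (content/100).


Rate = N_required / (N_content / 100)
     = 142 / (46 / 100)
     = 142 / 0.46
     = 308.70 kg/ha


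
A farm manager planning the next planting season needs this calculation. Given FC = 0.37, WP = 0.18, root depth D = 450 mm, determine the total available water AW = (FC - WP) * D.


AW = (FC - WP) * D
   = (0.37 - 0.18) * 450
   = 0.19 * 450
   = 85.50 mm


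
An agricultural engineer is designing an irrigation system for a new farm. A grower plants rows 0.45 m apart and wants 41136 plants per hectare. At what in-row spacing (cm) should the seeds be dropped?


spacing = 10000 / (row_sp * density)
        = 10000 / (0.45 * 41136)
        = 10000 / 18511.20
        = 0.54021 m = 54.02 cm


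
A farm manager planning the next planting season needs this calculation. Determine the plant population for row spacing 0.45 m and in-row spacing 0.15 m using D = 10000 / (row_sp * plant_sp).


D = 10000 / (row_sp * plant_sp)
  = 10000 / (0.45 * 0.15)
  = 10000 / 0.0675
  = 148148.15 plants/ha


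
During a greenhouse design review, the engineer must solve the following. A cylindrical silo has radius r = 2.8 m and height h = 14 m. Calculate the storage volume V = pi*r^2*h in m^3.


V = pi * r^2 * h
  = pi * 2.8^2 * 14
  = pi * 7.84 * 14
  = 344.82 m^3


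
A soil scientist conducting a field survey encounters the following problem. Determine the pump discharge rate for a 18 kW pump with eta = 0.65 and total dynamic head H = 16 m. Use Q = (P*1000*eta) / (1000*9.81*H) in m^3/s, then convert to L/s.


Q = (P * 1000 * eta) / (rho * g * H)
  = (18 * 1000 * 0.65) / (1000 * 9.81 * 16)
  = 11700 / 156960
  = 0.07454 m^3/s = 74.54 L/s


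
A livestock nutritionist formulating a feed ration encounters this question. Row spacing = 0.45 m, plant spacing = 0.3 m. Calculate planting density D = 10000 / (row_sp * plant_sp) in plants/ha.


D = 10000 / (row_sp * plant_sp)
  = 10000 / (0.45 * 0.3)
  = 10000 / 0.1350
  = 74074.07 plants/ha


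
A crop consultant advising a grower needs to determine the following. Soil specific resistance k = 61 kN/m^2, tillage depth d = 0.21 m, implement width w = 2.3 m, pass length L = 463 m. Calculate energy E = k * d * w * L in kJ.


E = k * d * w * L
  = 61 * 0.21 * 2.3 * 463
  = 13641.37 kJ


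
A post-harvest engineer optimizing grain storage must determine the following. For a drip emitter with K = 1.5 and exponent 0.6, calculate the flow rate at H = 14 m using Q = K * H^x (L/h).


Q = K * H^x
  = 1.5 * 14^0.6
  = 1.5 * 4.8717
  = 7.31 L/h


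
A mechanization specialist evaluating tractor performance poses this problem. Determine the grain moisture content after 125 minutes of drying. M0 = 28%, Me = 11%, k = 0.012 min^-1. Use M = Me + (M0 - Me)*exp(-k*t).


M = Me + (M0 - Me) * e^(-k*t)
  = 11 + (28 - 11) * e^(-0.012*125)
  = 11 + 17 * e^(-1.500)
  = 11 + 17 * 0.22313
  = 11 + 3.7932
  = 14.79%


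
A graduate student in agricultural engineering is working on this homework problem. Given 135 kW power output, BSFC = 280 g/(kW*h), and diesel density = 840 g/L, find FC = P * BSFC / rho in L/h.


FC = P * BSFC / rho_fuel
   = 135 * 280 / 840
   = 37800 / 840
   = 45 L/h


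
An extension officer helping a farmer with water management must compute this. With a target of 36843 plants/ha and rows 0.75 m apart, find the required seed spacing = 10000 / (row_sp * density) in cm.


spacing = 10000 / (row_sp * density)
        = 10000 / (0.75 * 36843)
        = 10000 / 27632.25
        = 0.36190 m = 36.19 cm


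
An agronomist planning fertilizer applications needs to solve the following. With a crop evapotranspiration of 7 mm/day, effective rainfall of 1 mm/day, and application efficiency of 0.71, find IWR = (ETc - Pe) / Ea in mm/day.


IWR = (ETc - Pe) / Ea
    = (7 - 1) / 0.71
    = 6 / 0.71
    = 8.45 mm/day


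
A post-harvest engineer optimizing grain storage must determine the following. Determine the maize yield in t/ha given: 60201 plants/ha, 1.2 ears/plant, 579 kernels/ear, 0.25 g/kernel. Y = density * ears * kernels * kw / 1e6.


Y = density * ears * kernels * kw
  = 60201 * 1.2 * 579 * 0.25 g/ha
  = 10456913.70 g/ha
  = 10456.91 kg/ha = 10.46 t/ha


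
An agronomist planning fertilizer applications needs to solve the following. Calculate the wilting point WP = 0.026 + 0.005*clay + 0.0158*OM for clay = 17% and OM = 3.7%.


WP = 0.026 + 0.005*17 + 0.0158*3.7
   = 0.026 + 0.0850 + 0.0585
   = 0.1695


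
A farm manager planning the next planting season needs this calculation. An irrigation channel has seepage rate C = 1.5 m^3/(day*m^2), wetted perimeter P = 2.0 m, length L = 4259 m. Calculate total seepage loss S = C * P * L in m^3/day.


S = C * P * L
  = 1.5 * 2.0 * 4259
  = 12777 m^3/day


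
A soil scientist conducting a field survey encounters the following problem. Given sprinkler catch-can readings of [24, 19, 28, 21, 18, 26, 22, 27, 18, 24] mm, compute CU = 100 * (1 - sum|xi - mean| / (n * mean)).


xbar = 227 / 10 = 22.700
sum|xi - xbar| = 31
CU = 100 * (1 - 31 / (10 * 22.700))
   = 100 * (1 - 0.1366)
   = 86.34%


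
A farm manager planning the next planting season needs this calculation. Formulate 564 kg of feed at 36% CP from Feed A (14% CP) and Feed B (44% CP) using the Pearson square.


parts_A = CP_b - target = 44 - 36 = 8
parts_B = target - CP_a = 36 - 14 = 22
total_parts = 8 + 22 = 30
Feed A = 564 * 8 / 30 = 150.40 kg
Feed B = 564 * 22 / 30 = 413.60 kg

150.40 kg


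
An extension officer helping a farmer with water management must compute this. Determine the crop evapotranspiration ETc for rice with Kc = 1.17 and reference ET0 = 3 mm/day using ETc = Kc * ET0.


ETc = Kc * ET0
    = 1.17 * 3
    = 3.51 mm/day


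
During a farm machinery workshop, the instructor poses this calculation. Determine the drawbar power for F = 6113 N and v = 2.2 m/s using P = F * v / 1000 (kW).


P = F * v / 1000
  = 6113 * 2.2 / 1000
  = 13448.60 / 1000
  = 13.45 kW


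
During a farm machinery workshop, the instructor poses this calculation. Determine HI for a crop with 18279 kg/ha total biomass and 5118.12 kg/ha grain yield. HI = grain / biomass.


HI = grain_yield / biomass
   = 5118.12 / 18279
   = 0.28


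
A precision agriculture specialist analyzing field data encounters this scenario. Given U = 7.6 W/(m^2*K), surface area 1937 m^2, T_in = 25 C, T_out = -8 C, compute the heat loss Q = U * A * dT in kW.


dT = 25 - (-8) = 33 K
Q = U * A * dT
  = 7.6 * 1937 * 33
  = 485799.60 W = 485.80 kW


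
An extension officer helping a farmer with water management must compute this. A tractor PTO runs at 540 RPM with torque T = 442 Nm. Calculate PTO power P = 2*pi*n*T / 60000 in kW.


P = 2*pi*n*T / 60000
  = 2*pi * 540 * 442 / 60000
  = 1499670.67 / 60000
  = 24.99 kW


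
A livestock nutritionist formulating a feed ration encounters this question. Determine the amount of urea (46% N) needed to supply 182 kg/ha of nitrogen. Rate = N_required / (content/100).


Rate = N_required / (N_content / 100)
     = 182 / (46 / 100)
     = 182 / 0.46
     = 395.65 kg/ha


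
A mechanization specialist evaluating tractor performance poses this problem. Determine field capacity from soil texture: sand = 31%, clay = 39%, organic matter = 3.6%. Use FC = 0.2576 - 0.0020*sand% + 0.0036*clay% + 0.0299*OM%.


FC = 0.2576 - 0.0020*31 + 0.0036*39 + 0.0299*3.6
   = 0.2576 - 0.0620 + 0.1404 + 0.1076
   = 0.4436


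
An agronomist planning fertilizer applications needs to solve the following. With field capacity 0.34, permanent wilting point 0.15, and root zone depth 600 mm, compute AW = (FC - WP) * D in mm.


AW = (FC - WP) * D
   = (0.34 - 0.15) * 600
   = 0.19 * 600
   = 114 mm


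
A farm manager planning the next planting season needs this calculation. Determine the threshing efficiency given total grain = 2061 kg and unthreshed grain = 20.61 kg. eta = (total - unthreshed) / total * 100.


eta = (total - unthreshed) / total * 100
    = (2061 - 20.61) / 2061 * 100
    = 2040.39 / 2061 * 100
    = 99%


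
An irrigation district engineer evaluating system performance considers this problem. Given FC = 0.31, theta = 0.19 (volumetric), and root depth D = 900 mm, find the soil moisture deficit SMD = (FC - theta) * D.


SMD = (FC - theta) * D
    = (0.31 - 0.19) * 900
    = 0.120 * 900
    = 108 mm


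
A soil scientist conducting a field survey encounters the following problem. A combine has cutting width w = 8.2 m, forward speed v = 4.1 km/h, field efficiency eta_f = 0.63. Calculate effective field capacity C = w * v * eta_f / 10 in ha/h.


C = w * v * eta_f / 10
  = 8.2 * 4.1 * 0.63 / 10
  = 21.18 / 10
  = 2.12 ha/h


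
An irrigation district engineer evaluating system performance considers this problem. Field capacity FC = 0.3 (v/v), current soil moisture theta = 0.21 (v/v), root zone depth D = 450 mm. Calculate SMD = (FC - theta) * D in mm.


SMD = (FC - theta) * D
    = (0.3 - 0.21) * 450
    = 0.090 * 450
    = 40.50 mm


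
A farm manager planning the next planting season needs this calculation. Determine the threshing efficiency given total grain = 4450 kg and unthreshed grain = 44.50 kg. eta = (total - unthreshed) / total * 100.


eta = (total - unthreshed) / total * 100
    = (4450 - 44.50) / 4450 * 100
    = 4405.50 / 4450 * 100
    = 99%


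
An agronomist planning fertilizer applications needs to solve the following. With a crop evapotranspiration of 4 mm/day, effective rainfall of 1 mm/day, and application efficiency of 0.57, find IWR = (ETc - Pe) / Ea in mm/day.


IWR = (ETc - Pe) / Ea
    = (4 - 1) / 0.57
    = 3 / 0.57
    = 5.26 mm/day


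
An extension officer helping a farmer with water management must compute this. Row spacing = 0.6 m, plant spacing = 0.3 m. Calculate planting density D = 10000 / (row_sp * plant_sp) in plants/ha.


D = 10000 / (row_sp * plant_sp)
  = 10000 / (0.6 * 0.3)
  = 10000 / 0.1800
  = 55555.56 plants/ha


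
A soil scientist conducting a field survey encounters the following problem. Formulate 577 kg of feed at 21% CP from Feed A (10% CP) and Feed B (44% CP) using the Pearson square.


parts_A = CP_b - target = 44 - 21 = 23
parts_B = target - CP_a = 21 - 10 = 11
total_parts = 23 + 11 = 34
Feed A = 577 * 23 / 34 = 390.32 kg
Feed B = 577 * 11 / 34 = 186.68 kg

390.32 kg


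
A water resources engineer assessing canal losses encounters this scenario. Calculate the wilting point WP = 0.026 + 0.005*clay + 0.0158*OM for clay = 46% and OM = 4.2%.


WP = 0.026 + 0.005*46 + 0.0158*4.2
   = 0.026 + 0.2300 + 0.0664
   = 0.3224


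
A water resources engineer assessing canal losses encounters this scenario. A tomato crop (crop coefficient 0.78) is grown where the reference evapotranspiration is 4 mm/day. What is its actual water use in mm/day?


ETc = Kc * ET0
    = 0.78 * 4
    = 3.12 mm/day


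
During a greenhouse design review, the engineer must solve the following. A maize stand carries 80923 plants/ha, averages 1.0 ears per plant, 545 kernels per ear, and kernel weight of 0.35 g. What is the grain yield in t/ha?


Y = density * ears * kernels * kw
  = 80923 * 1.0 * 545 * 0.35 g/ha
  = 15436062.25 g/ha
  = 15436.06 kg/ha = 15.44 t/ha


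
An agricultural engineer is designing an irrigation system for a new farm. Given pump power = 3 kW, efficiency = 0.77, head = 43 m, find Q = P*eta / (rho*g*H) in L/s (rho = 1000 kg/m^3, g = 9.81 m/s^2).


Q = (P * 1000 * eta) / (rho * g * H)
  = (3 * 1000 * 0.77) / (1000 * 9.81 * 43)
  = 2310 / 421830
  = 0.00548 m^3/s = 5.48 L/s


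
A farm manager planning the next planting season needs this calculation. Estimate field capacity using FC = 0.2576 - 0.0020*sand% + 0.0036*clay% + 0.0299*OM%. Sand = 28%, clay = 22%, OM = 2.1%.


FC = 0.2576 - 0.0020*28 + 0.0036*22 + 0.0299*2.1
   = 0.2576 - 0.0560 + 0.0792 + 0.0628
   = 0.3436


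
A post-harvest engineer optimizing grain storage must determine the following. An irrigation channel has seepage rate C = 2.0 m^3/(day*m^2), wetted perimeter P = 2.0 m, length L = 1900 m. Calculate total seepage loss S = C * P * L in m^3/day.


S = C * P * L
  = 2.0 * 2.0 * 1900
  = 7600 m^3/day


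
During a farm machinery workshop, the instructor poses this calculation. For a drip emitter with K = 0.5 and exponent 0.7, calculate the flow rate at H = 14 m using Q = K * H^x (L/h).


Q = K * H^x
  = 0.5 * 14^0.7
  = 0.5 * 6.3429
  = 3.17 L/h


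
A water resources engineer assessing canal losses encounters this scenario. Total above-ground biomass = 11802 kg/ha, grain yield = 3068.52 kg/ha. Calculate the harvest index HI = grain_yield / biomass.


HI = grain_yield / biomass
   = 3068.52 / 11802
   = 0.26


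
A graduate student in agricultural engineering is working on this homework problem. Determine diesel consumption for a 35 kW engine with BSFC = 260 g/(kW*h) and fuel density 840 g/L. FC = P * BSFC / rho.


FC = P * BSFC / rho_fuel
   = 35 * 260 / 840
   = 9100 / 840
   = 10.83 L/h


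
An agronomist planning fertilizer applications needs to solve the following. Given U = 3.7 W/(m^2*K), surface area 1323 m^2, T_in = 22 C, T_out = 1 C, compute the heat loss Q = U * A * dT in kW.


dT = 22 - (1) = 21 K
Q = U * A * dT
  = 3.7 * 1323 * 21
  = 102797.10 W = 102.80 kW


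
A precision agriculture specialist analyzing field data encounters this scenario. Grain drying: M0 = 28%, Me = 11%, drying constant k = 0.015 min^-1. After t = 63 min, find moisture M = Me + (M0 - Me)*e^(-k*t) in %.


M = Me + (M0 - Me) * e^(-k*t)
  = 11 + (28 - 11) * e^(-0.015*63)
  = 11 + 17 * e^(-0.945)
  = 11 + 17 * 0.38868
  = 11 + 6.6076
  = 17.61%


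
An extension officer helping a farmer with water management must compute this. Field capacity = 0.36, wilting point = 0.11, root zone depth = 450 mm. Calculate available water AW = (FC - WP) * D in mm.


AW = (FC - WP) * D
   = (0.36 - 0.11) * 450
   = 0.25 * 450
   = 112.50 mm


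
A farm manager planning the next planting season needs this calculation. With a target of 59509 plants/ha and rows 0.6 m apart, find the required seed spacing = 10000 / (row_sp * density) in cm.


spacing = 10000 / (row_sp * density)
        = 10000 / (0.6 * 59509)
        = 10000 / 35705.40
        = 0.28007 m = 28.01 cm


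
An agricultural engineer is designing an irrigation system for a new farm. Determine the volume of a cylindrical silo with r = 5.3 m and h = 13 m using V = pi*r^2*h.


V = pi * r^2 * h
  = pi * 5.3^2 * 13
  = pi * 28.09 * 13
  = 1147.22 m^3


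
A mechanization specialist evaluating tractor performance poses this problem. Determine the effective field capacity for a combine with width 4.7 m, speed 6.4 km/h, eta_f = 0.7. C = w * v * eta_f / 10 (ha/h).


C = w * v * eta_f / 10
  = 4.7 * 6.4 * 0.7 / 10
  = 21.06 / 10
  = 2.11 ha/h


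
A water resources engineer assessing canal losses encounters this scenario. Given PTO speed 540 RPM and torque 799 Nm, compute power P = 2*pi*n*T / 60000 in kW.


P = 2*pi*n*T / 60000
  = 2*pi * 540 * 799 / 60000
  = 2710943.13 / 60000
  = 45.18 kW


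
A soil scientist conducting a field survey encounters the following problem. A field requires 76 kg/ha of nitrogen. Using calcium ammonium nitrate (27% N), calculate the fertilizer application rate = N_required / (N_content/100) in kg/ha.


Rate = N_required / (N_content / 100)
     = 76 / (27 / 100)
     = 76 / 0.27
     = 281.48 kg/ha


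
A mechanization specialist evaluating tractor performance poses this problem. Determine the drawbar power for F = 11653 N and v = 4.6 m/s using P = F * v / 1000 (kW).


P = F * v / 1000
  = 11653 * 4.6 / 1000
  = 53603.80 / 1000
  = 53.60 kW


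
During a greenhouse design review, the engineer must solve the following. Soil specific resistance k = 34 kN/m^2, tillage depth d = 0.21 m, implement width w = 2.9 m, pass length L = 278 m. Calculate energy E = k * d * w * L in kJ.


E = k * d * w * L
  = 34 * 0.21 * 2.9 * 278
  = 5756.27 kJ


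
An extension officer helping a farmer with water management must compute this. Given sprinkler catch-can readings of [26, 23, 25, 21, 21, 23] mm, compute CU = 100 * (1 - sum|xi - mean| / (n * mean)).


xbar = 139 / 6 = 23.167
sum|xi - xbar| = 9.333
CU = 100 * (1 - 9.333 / (6 * 23.167))
   = 100 * (1 - 0.0671)
   = 93.29%


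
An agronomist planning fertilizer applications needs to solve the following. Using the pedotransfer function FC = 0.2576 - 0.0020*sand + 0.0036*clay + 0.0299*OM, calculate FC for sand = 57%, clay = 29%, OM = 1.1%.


FC = 0.2576 - 0.0020*57 + 0.0036*29 + 0.0299*1.1
   = 0.2576 - 0.1140 + 0.1044 + 0.0329
   = 0.2809


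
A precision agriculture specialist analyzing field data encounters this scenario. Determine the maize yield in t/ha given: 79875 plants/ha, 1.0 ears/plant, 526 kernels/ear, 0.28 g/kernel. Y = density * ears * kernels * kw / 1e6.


Y = density * ears * kernels * kw
  = 79875 * 1.0 * 526 * 0.28 g/ha
  = 11763990.00 g/ha
  = 11763.99 kg/ha = 11.76 t/ha


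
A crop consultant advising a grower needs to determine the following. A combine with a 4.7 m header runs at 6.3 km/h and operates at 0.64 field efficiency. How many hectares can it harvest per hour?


C = w * v * eta_f / 10
  = 4.7 * 6.3 * 0.64 / 10
  = 18.95 / 10
  = 1.90 ha/h


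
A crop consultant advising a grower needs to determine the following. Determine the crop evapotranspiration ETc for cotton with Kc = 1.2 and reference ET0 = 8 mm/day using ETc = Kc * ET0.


ETc = Kc * ET0
    = 1.2 * 8
    = 9.60 mm/day


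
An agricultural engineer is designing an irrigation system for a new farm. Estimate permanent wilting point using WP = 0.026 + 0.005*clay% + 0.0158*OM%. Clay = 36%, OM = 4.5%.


WP = 0.026 + 0.005*36 + 0.0158*4.5
   = 0.026 + 0.1800 + 0.0711
   = 0.2771


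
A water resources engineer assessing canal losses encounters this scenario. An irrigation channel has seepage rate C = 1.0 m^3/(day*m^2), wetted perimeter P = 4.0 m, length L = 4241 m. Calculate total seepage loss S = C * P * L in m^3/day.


S = C * P * L
  = 1.0 * 4.0 * 4241
  = 16964 m^3/day


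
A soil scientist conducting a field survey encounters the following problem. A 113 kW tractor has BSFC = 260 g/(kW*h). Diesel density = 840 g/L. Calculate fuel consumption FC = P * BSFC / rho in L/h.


FC = P * BSFC / rho_fuel
   = 113 * 260 / 840
   = 29380 / 840
   = 34.98 L/h


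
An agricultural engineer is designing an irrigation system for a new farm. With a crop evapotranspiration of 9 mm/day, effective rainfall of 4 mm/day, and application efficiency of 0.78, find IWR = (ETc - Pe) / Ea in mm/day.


IWR = (ETc - Pe) / Ea
    = (9 - 4) / 0.78
    = 5 / 0.78
    = 6.41 mm/day


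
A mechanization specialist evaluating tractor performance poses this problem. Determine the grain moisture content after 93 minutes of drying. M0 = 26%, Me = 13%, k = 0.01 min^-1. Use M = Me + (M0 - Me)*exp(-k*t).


M = Me + (M0 - Me) * e^(-k*t)
  = 13 + (26 - 13) * e^(-0.01*93)
  = 13 + 13 * e^(-0.930)
  = 13 + 13 * 0.39455
  = 13 + 5.1292
  = 18.13%


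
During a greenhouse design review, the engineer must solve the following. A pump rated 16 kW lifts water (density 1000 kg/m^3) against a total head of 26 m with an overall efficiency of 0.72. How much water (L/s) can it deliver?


Q = (P * 1000 * eta) / (rho * g * H)
  = (16 * 1000 * 0.72) / (1000 * 9.81 * 26)
  = 11520 / 255060
  = 0.04517 m^3/s = 45.17 L/s


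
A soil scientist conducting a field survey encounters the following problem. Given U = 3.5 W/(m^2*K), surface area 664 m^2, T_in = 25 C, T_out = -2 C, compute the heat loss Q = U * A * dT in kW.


dT = 25 - (-2) = 27 K
Q = U * A * dT
  = 3.5 * 664 * 27
  = 62748 W = 62.75 kW


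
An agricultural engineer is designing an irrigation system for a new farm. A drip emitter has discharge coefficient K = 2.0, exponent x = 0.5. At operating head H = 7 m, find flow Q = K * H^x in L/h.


Q = K * H^x
  = 2.0 * 7^0.5
  = 2.0 * 2.6458
  = 5.29 L/h


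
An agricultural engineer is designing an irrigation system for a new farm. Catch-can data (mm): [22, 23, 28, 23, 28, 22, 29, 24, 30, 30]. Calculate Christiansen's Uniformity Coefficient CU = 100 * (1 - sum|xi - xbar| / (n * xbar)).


xbar = 259 / 10 = 25.900
sum|xi - xbar| = 31
CU = 100 * (1 - 31 / (10 * 25.900))
   = 100 * (1 - 0.1197)
   = 88.03%


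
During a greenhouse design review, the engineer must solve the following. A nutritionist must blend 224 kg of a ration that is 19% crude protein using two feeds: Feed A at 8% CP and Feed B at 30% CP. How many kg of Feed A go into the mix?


parts_A = CP_b - target = 30 - 19 = 11
parts_B = target - CP_a = 19 - 8 = 11
total_parts = 11 + 11 = 22
Feed A = 224 * 11 / 22 = 112 kg
Feed B = 224 * 11 / 22 = 112 kg


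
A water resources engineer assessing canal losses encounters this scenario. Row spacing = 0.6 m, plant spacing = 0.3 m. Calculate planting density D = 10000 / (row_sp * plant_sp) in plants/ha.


D = 10000 / (row_sp * plant_sp)
  = 10000 / (0.6 * 0.3)
  = 10000 / 0.1800
  = 55555.56 plants/ha


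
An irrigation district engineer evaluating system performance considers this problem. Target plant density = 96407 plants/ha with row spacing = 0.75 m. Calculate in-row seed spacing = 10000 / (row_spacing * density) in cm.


spacing = 10000 / (row_sp * density)
        = 10000 / (0.75 * 96407)
        = 10000 / 72305.25
        = 0.13830 m = 13.83 cm


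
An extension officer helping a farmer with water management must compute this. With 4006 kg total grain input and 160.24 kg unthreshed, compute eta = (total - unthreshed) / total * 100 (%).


eta = (total - unthreshed) / total * 100
    = (4006 - 160.24) / 4006 * 100
    = 3845.76 / 4006 * 100
    = 96%


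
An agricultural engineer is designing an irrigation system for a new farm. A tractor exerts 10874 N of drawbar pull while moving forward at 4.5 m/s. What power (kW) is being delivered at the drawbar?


P = F * v / 1000
  = 10874 * 4.5 / 1000
  = 48933 / 1000
  = 48.93 kW


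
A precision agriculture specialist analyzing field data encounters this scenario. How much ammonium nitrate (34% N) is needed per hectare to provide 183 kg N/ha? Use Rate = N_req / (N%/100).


Rate = N_required / (N_content / 100)
     = 183 / (34 / 100)
     = 183 / 0.34
     = 538.24 kg/ha


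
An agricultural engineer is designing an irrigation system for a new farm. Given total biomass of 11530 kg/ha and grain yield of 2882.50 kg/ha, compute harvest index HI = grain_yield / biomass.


HI = grain_yield / biomass
   = 2882.50 / 11530
   = 0.25


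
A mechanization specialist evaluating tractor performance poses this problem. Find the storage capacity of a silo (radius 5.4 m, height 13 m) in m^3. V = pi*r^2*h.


V = pi * r^2 * h
  = pi * 5.4^2 * 13
  = pi * 29.16 * 13
  = 1190.91 m^3


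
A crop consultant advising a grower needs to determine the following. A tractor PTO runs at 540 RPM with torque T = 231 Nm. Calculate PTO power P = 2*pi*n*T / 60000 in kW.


P = 2*pi*n*T / 60000
  = 2*pi * 540 * 231 / 60000
  = 783764.54 / 60000
  = 13.06 kW


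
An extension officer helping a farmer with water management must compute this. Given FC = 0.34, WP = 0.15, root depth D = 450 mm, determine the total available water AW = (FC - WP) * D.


AW = (FC - WP) * D
   = (0.34 - 0.15) * 450
   = 0.19 * 450
   = 85.50 mm


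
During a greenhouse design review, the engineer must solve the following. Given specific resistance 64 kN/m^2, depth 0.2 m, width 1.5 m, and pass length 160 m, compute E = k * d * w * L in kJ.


E = k * d * w * L
  = 64 * 0.2 * 1.5 * 160
  = 3072 kJ


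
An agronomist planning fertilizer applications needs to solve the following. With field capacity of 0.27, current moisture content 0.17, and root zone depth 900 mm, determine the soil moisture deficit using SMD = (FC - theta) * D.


SMD = (FC - theta) * D
    = (0.27 - 0.17) * 900
    = 0.100 * 900
    = 90 mm


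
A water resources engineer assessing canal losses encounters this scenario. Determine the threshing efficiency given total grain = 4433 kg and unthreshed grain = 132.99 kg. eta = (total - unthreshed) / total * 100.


eta = (total - unthreshed) / total * 100
    = (4433 - 132.99) / 4433 * 100
    = 4300.01 / 4433 * 100
    = 97%


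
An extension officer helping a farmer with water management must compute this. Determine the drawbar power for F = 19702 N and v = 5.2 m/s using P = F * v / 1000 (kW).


P = F * v / 1000
  = 19702 * 5.2 / 1000
  = 102450.40 / 1000
  = 102.45 kW


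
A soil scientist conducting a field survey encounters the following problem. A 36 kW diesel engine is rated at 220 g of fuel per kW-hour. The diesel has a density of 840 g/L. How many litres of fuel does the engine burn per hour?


FC = P * BSFC / rho_fuel
   = 36 * 220 / 840
   = 7920 / 840
   = 9.43 L/h


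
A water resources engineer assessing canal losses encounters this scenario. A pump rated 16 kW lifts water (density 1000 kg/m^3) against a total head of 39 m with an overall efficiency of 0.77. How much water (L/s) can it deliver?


Q = (P * 1000 * eta) / (rho * g * H)
  = (16 * 1000 * 0.77) / (1000 * 9.81 * 39)
  = 12320 / 382590
  = 0.03220 m^3/s = 32.20 L/s


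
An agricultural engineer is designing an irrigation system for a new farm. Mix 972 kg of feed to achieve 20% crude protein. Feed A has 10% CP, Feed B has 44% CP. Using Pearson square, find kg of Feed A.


parts_A = CP_b - target = 44 - 20 = 24
parts_B = target - CP_a = 20 - 10 = 10
total_parts = 24 + 10 = 34
Feed A = 972 * 24 / 34 = 686.12 kg
Feed B = 972 * 10 / 34 = 285.88 kg

686.12 kg
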